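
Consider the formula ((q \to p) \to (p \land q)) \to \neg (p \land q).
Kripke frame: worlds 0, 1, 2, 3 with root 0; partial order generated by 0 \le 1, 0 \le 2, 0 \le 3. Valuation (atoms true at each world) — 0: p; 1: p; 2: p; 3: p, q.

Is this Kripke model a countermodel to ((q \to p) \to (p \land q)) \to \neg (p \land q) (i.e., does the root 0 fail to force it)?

Yes

0 \nVdash ((q \to p) \to (p \land q)) \to \neg (p \land q): at the accessible world 3, 3 \Vdash (q \to p) \to (p \land q) but 3 \nVdash \neg (p \land q).
3 \nVdash \neg (p \land q) since 3 is accessible from 3 and 3 \Vdash p \land q.
3 \Vdash p \land q since 3 forces both conjuncts.
So the root 0 does not force ((q \to p) \to (p \land q)) \to \neg (p \land q); the model is a countermodel.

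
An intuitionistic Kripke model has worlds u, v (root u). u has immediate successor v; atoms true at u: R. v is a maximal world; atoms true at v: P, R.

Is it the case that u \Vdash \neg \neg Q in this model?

u \nVdash \neg \neg Q since u is accessible from u and u \Vdash \neg Q.
u \Vdash \neg Q: no world accessible from u forces Q.

No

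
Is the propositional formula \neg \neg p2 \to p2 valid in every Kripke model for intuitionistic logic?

This is double-negation elimination, which is not intuitionistically valid.
A Kripke countermodel: worlds u0, u1; order generated by u0 \le u1; atoms true at each world — u0:{}; u1:{p2}.
u0 \nVdash \neg \neg p2 \to p2: already at u0 itself, u0 \Vdash \neg \neg p2 but u0 \nVdash p2.
u0 lacks atom p2, so u0 \nVdash p2.
So the root u0 does not force the formula.

No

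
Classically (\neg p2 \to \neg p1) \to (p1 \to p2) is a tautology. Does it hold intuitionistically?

This is the converse of contraposition, which is not intuitionistically valid.
A Kripke countermodel: worlds s0, s1; order generated by s0 \le s1; atoms true at each world — s0:{p1}; s1:{p1,p2}.
s0 \nVdash (\neg p2 \to \neg p1) \to (p1 \to p2): already at s0 itself, s0 \Vdash \neg p2 \to \neg p1 but s0 \nVdash p1 \to p2.
s0 \nVdash p1 \to p2: already at s0 itself, s0 \Vdash p1 but s0 \nVdash p2.
s0 lacks atom p2, so s0 \nVdash p2.
So the root s0 does not force the formula.

No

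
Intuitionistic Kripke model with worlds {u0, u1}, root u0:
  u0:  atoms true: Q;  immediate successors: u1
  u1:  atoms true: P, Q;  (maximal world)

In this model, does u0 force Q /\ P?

No

u0 ||-/- Q /\ P since u0 fails P.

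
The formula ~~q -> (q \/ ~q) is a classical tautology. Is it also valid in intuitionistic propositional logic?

No

This is a variant of double-negation elimination (deriving excluded middle from double negation), which is not intuitionistically valid.
A Kripke countermodel: worlds w0, w1; order generated by w0 <= w1; atoms true at each world — w0:{}; w1:{q}.
w0 ||-/- ~~q -> (q \/ ~q): already at w0 itself, w0 ||- ~~q but w0 ||-/- q \/ ~q.
w0 ||-/- q \/ ~q: neither disjunct is forced at w0.
w0 lacks atom q, so w0 ||-/- q.
So the root w0 does not force the formula.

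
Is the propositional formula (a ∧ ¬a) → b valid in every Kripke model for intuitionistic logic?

Yes

This is an instance of ex falso quodlibet, which is intuitionistically derivable.
No world can force both a and ¬a, so the antecedent a ∧ ¬a is never forced and the implication holds vacuously at every world.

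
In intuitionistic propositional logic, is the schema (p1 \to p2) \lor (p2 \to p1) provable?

This is the Gödel–Dummett linearity axiom, which is not intuitionistically valid.
A Kripke countermodel: worlds u0, u1, u2; order generated by u0 \le u1, u0 \le u2; atoms true at each world — u0:{}; u1:{p1}; u2:{p2}.
u0 \nVdash (p1 \to p2) \lor (p2 \to p1): neither disjunct is forced at u0.
u0 \nVdash p1 \to p2: at the accessible world u1, u1 \Vdash p1 but u1 \nVdash p2.
u1 lacks atom p2, so u1 \nVdash p2.
So the root u0 does not force the formula.

No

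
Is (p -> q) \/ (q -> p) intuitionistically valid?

This is the Gödel–Dummett linearity axiom, which is not intuitionistically valid.
A Kripke countermodel: worlds u, v, w; order generated by u <= v, u <= w; atoms true at each world — u:{}; v:{p}; w:{q}.
u ||-/- (p -> q) \/ (q -> p): neither disjunct is forced at u.
u ||-/- p -> q: at the accessible world v, v ||- p but v ||-/- q.
v lacks atom q, so v ||-/- q.
So the root u does not force the formula.

No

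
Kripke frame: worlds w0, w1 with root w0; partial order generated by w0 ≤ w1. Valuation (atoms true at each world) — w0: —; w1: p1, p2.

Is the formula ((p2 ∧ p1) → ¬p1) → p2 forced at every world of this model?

w0 ⊩ ((p2 ∧ p1) → ¬p1) → p2 vacuously: no world accessible from w0 forces the antecedent (p2 ∧ p1) → ¬p1.
Since the root w0 forces ((p2 ∧ p1) → ¬p1) → p2 and forcing is persistent (monotone upward), every world forces it.

Yes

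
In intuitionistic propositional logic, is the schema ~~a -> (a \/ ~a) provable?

No

This is a variant of double-negation elimination (deriving excluded middle from double negation), which is not intuitionistically valid.
A Kripke countermodel: worlds u, v; order generated by u <= v; atoms true at each world — u:{}; v:{a}.
u ||-/- ~~a -> (a \/ ~a): already at u itself, u ||- ~~a but u ||-/- a \/ ~a.
u ||-/- a \/ ~a: neither disjunct is forced at u.
u lacks atom a, so u ||-/- a.
So the root u does not force the formula.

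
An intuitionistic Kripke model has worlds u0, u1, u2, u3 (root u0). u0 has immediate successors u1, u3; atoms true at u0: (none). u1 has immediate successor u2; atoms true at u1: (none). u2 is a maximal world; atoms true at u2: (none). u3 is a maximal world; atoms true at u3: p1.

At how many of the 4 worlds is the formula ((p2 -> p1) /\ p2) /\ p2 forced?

0

u0: does not force it — u0 ||-/- ((p2 -> p1) /\ p2) /\ p2 since u0 fails (p2 -> p1) /\ p2.
u1: does not force it.
u2: does not force it.
u3: does not force it.
Worlds forcing the formula: { }.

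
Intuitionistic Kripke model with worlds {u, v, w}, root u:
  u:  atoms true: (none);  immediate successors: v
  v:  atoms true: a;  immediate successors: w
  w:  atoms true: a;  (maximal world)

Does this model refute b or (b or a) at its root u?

Yes

u does not force b or (b or a): neither disjunct is forced at u.
u lacks atom b, so u does not force b.
So the root u does not force b or (b or a); the model is a countermodel.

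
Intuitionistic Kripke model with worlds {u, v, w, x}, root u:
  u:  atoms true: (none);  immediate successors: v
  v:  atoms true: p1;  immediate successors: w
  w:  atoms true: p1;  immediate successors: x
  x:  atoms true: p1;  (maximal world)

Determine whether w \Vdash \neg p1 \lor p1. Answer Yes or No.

w \Vdash \neg p1 \lor p1 via the disjunct p1.

Yes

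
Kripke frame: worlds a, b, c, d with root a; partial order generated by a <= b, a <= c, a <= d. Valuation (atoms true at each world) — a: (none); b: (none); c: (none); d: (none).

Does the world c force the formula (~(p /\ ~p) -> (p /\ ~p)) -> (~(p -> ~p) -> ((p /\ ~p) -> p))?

c ||- (~(p /\ ~p) -> (p /\ ~p)) -> (~(p -> ~p) -> ((p /\ ~p) -> p)) vacuously: no world accessible from c forces the antecedent ~(p /\ ~p) -> (p /\ ~p).

Yes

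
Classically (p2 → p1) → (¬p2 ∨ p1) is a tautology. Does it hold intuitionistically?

No

This is the material-implication-as-disjunction principle, which is not intuitionistically valid.
A Kripke countermodel: worlds 0, 1; order generated by 0 ≤ 1; atoms true at each world — 0:{}; 1:{p1,p2}.
0 ⊮ (p2 → p1) → (¬p2 ∨ p1): already at 0 itself, 0 ⊩ p2 → p1 but 0 ⊮ ¬p2 ∨ p1.
0 ⊮ ¬p2 ∨ p1: neither disjunct is forced at 0.
0 ⊮ ¬p2 since 1 is accessible from 0 and 1 ⊩ p2.
So the root 0 does not force the formula.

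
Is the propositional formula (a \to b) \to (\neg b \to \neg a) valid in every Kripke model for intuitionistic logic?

Yes

This is the forward direction of contraposition, which is intuitionistically derivable.
Assume a \to b and \neg b. If a held then b would follow, contradicting \neg b; so \neg a.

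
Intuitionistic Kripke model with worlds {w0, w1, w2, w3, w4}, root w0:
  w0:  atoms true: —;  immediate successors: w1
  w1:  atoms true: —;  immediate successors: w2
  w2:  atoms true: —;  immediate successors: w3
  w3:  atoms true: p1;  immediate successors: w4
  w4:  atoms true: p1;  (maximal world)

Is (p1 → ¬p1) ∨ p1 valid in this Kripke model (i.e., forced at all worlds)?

No

Not every world: w0 ⊮ (p1 → ¬p1) ∨ p1.
w0 ⊮ (p1 → ¬p1) ∨ p1: neither disjunct is forced at w0.
w0 ⊮ p1 → ¬p1: at the accessible world w3, w3 ⊩ p1 but w3 ⊮ ¬p1.
w3 ⊮ ¬p1 since w3 is accessible from w3 and w3 ⊩ p1.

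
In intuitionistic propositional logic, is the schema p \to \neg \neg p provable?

This is double-negation introduction, which is intuitionistically derivable.
If a world forces p then every accessible world forces p (persistence), so none forces \neg p; hence \neg \neg p.

Yes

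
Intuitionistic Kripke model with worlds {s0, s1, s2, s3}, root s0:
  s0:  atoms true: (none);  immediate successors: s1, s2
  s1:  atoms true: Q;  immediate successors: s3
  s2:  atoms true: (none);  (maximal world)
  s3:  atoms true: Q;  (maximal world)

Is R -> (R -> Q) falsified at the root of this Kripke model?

No

s0 ||- R -> (R -> Q) vacuously: no world accessible from s0 forces the antecedent R.
So the root s0 forces R -> (R -> Q); the model is not a countermodel.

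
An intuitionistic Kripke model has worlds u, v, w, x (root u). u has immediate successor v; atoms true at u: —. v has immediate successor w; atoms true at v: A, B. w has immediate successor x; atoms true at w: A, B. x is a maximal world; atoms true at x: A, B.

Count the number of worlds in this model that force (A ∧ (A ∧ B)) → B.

4

u: forces it.
v: forces it.
w: forces it.
x: forces it.
Worlds forcing the formula: {u, v, w, x}.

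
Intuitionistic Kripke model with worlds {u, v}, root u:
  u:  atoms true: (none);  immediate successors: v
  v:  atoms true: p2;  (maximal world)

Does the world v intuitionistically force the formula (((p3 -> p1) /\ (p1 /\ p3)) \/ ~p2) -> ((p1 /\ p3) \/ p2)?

Yes

v ||- (((p3 -> p1) /\ (p1 /\ p3)) \/ ~p2) -> ((p1 /\ p3) \/ p2) vacuously: no world accessible from v forces the antecedent ((p3 -> p1) /\ (p1 /\ p3)) \/ ~p2.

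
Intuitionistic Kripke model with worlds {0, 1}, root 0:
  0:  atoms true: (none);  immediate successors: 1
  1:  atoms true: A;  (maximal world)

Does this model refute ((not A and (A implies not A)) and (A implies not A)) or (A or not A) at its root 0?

Yes

0 does not force ((not A and (A implies not A)) and (A implies not A)) or (A or not A): neither disjunct is forced at 0.
0 does not force (not A and (A implies not A)) and (A implies not A) since 0 fails not A and (A implies not A).
So the root 0 does not force ((not A and (A implies not A)) and (A implies not A)) or (A or not A); the model is a countermodel.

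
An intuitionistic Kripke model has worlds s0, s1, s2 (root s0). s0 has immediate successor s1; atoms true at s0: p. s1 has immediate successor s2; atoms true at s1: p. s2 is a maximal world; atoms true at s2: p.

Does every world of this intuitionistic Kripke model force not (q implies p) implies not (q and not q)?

Yes

s0 forces not (q implies p) implies not (q and not q) vacuously: no world accessible from s0 forces the antecedent not (q implies p).
Since the root s0 forces not (q implies p) implies not (q and not q) and forcing is persistent (monotone upward), every world forces it.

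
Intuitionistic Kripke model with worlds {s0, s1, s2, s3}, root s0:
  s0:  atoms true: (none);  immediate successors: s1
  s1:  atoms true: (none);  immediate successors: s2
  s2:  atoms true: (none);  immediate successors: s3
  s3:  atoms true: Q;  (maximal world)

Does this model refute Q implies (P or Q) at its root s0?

No

s0 forces Q implies (P or Q): every world accessible from s0 that forces Q (namely s3) also forces P or Q.
So the root s0 forces Q implies (P or Q); the model is not a countermodel.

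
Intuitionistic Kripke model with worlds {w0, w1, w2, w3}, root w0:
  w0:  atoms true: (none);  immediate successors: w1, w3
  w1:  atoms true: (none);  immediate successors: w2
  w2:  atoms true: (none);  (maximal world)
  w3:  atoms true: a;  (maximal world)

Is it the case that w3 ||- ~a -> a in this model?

Yes

w3 ||- ~a -> a vacuously: no world accessible from w3 forces the antecedent ~a.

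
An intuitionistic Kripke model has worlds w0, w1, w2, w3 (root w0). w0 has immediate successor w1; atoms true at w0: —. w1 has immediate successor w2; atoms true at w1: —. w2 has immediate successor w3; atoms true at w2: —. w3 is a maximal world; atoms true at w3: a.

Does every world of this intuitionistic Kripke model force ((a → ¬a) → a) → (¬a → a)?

w0 ⊩ ((a → ¬a) → a) → (¬a → a): every world accessible from w0 that forces (a → ¬a) → a (namely w0, w1, w2, w3) also forces ¬a → a.
Since the root w0 forces ((a → ¬a) → a) → (¬a → a) and forcing is persistent (monotone upward), every world forces it.

Yes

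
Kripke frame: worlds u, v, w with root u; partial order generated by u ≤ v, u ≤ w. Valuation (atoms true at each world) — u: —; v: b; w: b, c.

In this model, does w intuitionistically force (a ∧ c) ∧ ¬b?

No

w ⊮ (a ∧ c) ∧ ¬b since w fails a ∧ c.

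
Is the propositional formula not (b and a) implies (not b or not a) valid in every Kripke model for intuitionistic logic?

No

This is the constructively invalid direction of De Morgan's law for conjunction, which is not intuitionistically valid.
A Kripke countermodel: worlds u0, u1, u2; order generated by u0 <= u1, u0 <= u2; atoms true at each world — u0:{}; u1:{b}; u2:{a}.
u0 does not force not (b and a) implies (not b or not a): already at u0 itself, u0 forces not (b and a) but u0 does not force not b or not a.
u0 does not force not b or not a: neither disjunct is forced at u0.
u0 does not force not b since u1 is accessible from u0 and u1 forces b.
So the root u0 does not force the formula.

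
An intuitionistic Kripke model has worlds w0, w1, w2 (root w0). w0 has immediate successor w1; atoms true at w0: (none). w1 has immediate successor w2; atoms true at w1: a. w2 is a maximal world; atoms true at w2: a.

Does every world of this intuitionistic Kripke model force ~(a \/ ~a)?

No

Not every world: w0 ||-/- ~(a \/ ~a).
w0 ||-/- ~(a \/ ~a) since w1 is accessible from w0 and w1 ||- a \/ ~a.
w1 ||- a \/ ~a via the disjunct a.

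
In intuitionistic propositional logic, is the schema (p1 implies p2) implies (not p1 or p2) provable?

No

This is the material-implication-as-disjunction principle, which is not intuitionistically valid.
A Kripke countermodel: worlds a, b; order generated by a <= b; atoms true at each world — a:{}; b:{p1,p2}.
a does not force (p1 implies p2) implies (not p1 or p2): already at a itself, a forces p1 implies p2 but a does not force not p1 or p2.
a does not force not p1 or p2: neither disjunct is forced at a.
a does not force not p1 since b is accessible from a and b forces p1.
So the root a does not force the formula.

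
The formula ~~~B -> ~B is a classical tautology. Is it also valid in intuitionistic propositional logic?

This is triple-negation reduction, which is intuitionistically derivable.
Assume ~~~B and suppose B. Then ~~B (double-negation introduction), contradicting ~~~B. So ~B.

Yes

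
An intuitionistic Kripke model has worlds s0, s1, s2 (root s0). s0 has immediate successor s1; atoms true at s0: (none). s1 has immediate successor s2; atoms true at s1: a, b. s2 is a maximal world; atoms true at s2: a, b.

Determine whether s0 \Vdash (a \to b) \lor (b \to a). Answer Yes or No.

s0 \Vdash (a \to b) \lor (b \to a) via the disjunct a \to b.

Yes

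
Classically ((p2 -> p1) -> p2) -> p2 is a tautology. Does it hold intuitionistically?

This is Peirce's law, which is not intuitionistically valid.
A Kripke countermodel: worlds a, b; order generated by a <= b; atoms true at each world — a:{}; b:{p2}.
a ||-/- ((p2 -> p1) -> p2) -> p2: already at a itself, a ||- (p2 -> p1) -> p2 but a ||-/- p2.
a lacks atom p2, so a ||-/- p2.
So the root a does not force the formula.

No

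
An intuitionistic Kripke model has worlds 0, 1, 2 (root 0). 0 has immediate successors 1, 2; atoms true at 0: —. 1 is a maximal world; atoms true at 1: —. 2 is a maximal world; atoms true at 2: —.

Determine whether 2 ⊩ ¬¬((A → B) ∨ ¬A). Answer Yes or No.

Yes

2 ⊩ ¬¬((A → B) ∨ ¬A): no world accessible from 2 forces ¬((A → B) ∨ ¬A).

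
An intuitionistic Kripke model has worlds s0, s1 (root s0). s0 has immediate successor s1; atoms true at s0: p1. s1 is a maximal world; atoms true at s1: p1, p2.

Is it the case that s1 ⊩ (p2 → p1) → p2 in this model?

s1 ⊩ (p2 → p1) → p2: every world accessible from s1 that forces p2 → p1 (namely s1) also forces p2.

Yes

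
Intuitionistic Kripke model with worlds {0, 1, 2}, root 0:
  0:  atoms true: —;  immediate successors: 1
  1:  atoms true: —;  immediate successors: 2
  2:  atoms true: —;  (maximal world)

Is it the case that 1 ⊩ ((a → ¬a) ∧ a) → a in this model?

1 ⊩ ((a → ¬a) ∧ a) → a vacuously: no world accessible from 1 forces the antecedent (a → ¬a) ∧ a.

Yes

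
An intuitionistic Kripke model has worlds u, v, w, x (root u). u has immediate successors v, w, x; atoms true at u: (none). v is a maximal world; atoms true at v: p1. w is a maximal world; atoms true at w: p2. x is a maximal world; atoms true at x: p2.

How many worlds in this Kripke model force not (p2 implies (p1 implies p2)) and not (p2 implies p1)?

u: does not force it — u does not force not (p2 implies (p1 implies p2)) and not (p2 implies p1) since u fails not (p2 implies (p1 implies p2)).
v: does not force it — v does not force not (p2 implies (p1 implies p2)) and not (p2 implies p1) since v fails not (p2 implies (p1 implies p2)).
w: does not force it.
x: does not force it.
Worlds forcing the formula: { }.

0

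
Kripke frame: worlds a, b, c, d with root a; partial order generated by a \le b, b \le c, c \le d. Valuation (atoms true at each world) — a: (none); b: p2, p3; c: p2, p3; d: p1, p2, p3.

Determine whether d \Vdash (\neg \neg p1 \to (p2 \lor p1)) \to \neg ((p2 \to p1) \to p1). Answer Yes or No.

d \nVdash (\neg \neg p1 \to (p2 \lor p1)) \to \neg ((p2 \to p1) \to p1): already at d itself, d \Vdash \neg \neg p1 \to (p2 \lor p1) but d \nVdash \neg ((p2 \to p1) \to p1).
d \nVdash \neg ((p2 \to p1) \to p1) since d is accessible from d and d \Vdash (p2 \to p1) \to p1.
d \Vdash (p2 \to p1) \to p1: every world accessible from d that forces p2 \to p1 (namely d) also forces p1.

No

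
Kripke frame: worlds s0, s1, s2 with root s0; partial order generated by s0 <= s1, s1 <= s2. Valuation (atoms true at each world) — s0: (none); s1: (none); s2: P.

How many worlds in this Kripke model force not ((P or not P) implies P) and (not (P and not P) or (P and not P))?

s0: does not force it — s0 does not force not ((P or not P) implies P) and (not (P and not P) or (P and not P)) since s0 fails not ((P or not P) implies P).
s1: does not force it.
s2: does not force it.
Worlds forcing the formula: { }.

0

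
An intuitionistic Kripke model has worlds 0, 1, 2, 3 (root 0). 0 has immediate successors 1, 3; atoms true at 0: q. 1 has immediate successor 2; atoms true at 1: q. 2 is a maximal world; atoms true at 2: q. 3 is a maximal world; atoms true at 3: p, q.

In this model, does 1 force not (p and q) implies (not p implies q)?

Yes

1 forces not (p and q) implies (not p implies q): every world accessible from 1 that forces not (p and q) (namely 1, 2) also forces not p implies q.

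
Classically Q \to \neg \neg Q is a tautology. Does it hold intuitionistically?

This is double-negation introduction, which is intuitionistically derivable.
If a world forces Q then every accessible world forces Q (persistence), so none forces \neg Q; hence \neg \neg Q.

Yes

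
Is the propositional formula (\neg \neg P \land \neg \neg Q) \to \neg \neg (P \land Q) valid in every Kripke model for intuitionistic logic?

Yes

This is the distribution of double negation over conjunction, which is intuitionistically derivable.
Assume \neg \neg P, \neg \neg Q, and \neg (P \land Q). From P we'd get \neg Q (since P \land Q is refuted), contradicting \neg \neg Q; so \neg P, contradicting \neg \neg P.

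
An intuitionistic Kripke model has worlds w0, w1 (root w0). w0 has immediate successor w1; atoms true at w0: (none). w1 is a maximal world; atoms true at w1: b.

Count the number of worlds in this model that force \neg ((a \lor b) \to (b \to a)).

w0: forces it.
w1: forces it.
Worlds forcing the formula: {w0, w1}.

2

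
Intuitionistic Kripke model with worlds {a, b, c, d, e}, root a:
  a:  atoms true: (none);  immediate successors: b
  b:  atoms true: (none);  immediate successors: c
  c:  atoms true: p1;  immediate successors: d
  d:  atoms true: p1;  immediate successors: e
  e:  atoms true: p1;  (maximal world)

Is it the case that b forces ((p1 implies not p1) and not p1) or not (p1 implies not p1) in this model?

Yes

b forces ((p1 implies not p1) and not p1) or not (p1 implies not p1) via the disjunct not (p1 implies not p1).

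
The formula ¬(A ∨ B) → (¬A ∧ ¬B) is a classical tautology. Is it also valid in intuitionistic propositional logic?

Yes

This is a constructively valid De Morgan direction (negated disjunction to conjunction of negations), which is intuitionistically derivable.
From ¬(A ∨ B): if A held then A ∨ B would, contradiction — so ¬A; similarly ¬B.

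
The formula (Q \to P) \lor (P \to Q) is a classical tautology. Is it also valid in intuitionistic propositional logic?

This is the Gödel–Dummett linearity axiom, which is not intuitionistically valid.
A Kripke countermodel: worlds u, v, w; order generated by u \le v, u \le w; atoms true at each world — u:{}; v:{Q}; w:{P}.
u \nVdash (Q \to P) \lor (P \to Q): neither disjunct is forced at u.
u \nVdash Q \to P: at the accessible world v, v \Vdash Q but v \nVdash P.
v lacks atom P, so v \nVdash P.
So the root u does not force the formula.

No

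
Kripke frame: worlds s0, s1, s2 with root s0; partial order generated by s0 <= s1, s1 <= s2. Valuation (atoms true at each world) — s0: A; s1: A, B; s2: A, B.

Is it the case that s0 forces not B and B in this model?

s0 does not force not B and B since s0 fails not B.

No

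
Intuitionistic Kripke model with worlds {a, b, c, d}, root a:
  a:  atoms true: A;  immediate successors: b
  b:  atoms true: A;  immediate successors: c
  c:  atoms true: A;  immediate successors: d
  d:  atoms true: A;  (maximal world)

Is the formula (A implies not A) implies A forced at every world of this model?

Yes

a forces (A implies not A) implies A vacuously: no world accessible from a forces the antecedent A implies not A.
Since the root a forces (A implies not A) implies A and forcing is persistent (monotone upward), every world forces it.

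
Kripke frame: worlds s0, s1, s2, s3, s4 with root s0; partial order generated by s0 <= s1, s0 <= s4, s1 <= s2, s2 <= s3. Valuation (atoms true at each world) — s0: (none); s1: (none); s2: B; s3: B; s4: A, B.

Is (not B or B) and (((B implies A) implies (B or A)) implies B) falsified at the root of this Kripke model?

Yes

s0 does not force (not B or B) and (((B implies A) implies (B or A)) implies B) since s0 fails not B or B.
So the root s0 does not force (not B or B) and (((B implies A) implies (B or A)) implies B); the model is a countermodel.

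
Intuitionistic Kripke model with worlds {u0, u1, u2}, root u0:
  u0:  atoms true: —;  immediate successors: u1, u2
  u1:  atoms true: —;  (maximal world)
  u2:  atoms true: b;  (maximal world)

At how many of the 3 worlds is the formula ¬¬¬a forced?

u0: forces it.
u1: forces it.
u2: forces it.
Worlds forcing the formula: {u0, u1, u2}.

3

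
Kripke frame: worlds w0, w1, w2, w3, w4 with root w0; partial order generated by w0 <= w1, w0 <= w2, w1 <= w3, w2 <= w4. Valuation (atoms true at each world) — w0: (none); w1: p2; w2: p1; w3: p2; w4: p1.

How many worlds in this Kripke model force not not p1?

w0: does not force it — w0 does not force not not p1 since w1 is accessible from w0 and w1 forces not p1.
w1: does not force it — w1 does not force not not p1 since w1 is accessible from w1 and w1 forces not p1.
w2: forces it.
w3: does not force it.
w4: forces it.
Worlds forcing the formula: {w2, w4}.

2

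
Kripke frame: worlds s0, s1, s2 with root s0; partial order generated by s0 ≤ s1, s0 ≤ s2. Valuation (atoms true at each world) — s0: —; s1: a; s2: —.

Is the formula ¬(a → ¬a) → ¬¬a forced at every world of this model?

Yes

s0 ⊩ ¬(a → ¬a) → ¬¬a: every world accessible from s0 that forces ¬(a → ¬a) (namely s1) also forces ¬¬a.
Since the root s0 forces ¬(a → ¬a) → ¬¬a and forcing is persistent (monotone upward), every world forces it.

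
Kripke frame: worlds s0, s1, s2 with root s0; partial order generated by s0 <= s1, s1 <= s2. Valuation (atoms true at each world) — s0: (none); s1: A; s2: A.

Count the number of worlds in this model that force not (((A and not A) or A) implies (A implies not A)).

s0: forces it.
s1: forces it.
s2: forces it.
Worlds forcing the formula: {s0, s1, s2}.

3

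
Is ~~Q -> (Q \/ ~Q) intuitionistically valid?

No

This is a variant of double-negation elimination (deriving excluded middle from double negation), which is not intuitionistically valid.
A Kripke countermodel: worlds w0, w1; order generated by w0 <= w1; atoms true at each world — w0:{}; w1:{Q}.
w0 ||-/- ~~Q -> (Q \/ ~Q): already at w0 itself, w0 ||- ~~Q but w0 ||-/- Q \/ ~Q.
w0 ||-/- Q \/ ~Q: neither disjunct is forced at w0.
w0 lacks atom Q, so w0 ||-/- Q.
So the root w0 does not force the formula.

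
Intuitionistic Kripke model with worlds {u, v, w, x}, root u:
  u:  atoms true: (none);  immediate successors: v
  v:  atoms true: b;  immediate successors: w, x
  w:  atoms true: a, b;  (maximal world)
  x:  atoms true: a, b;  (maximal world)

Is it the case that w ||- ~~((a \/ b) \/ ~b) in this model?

Yes

w ||- ~~((a \/ b) \/ ~b): no world accessible from w forces ~((a \/ b) \/ ~b).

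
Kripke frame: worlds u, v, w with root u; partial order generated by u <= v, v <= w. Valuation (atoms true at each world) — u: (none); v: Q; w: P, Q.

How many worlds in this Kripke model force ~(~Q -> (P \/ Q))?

u: does not force it — u ||-/- ~(~Q -> (P \/ Q)) since u is accessible from u and u ||- ~Q -> (P \/ Q).
v: does not force it — v ||-/- ~(~Q -> (P \/ Q)) since v is accessible from v and v ||- ~Q -> (P \/ Q).
w: does not force it.
Worlds forcing the formula: { }.

0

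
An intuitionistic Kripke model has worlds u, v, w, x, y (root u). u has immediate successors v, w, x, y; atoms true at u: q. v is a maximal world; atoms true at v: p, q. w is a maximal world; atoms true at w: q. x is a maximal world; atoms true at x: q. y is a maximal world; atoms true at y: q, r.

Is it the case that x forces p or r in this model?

x does not force p or r: neither disjunct is forced at x.
x lacks atom p, so x does not force p.

No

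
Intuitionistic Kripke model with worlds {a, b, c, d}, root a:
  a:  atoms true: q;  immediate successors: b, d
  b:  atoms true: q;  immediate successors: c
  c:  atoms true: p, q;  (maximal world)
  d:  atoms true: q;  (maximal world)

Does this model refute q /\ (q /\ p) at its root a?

Yes

a ||-/- q /\ (q /\ p) since a fails q /\ p.
So the root a does not force q /\ (q /\ p); the model is a countermodel.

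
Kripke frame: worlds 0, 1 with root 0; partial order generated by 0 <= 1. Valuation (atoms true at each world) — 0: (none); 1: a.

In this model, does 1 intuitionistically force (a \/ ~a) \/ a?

1 ||- (a \/ ~a) \/ a via the disjunct a \/ ~a.

Yes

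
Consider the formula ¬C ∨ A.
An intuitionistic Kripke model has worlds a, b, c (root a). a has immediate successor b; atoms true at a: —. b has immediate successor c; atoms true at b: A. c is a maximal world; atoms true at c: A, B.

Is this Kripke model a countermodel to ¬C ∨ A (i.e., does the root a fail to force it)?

a ⊩ ¬C ∨ A via the disjunct ¬C.
So the root a forces ¬C ∨ A; the model is not a countermodel.

No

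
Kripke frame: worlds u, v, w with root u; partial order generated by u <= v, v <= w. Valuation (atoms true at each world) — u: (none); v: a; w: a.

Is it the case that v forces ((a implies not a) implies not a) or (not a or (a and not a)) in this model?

Yes

v forces ((a implies not a) implies not a) or (not a or (a and not a)) via the disjunct (a implies not a) implies not a.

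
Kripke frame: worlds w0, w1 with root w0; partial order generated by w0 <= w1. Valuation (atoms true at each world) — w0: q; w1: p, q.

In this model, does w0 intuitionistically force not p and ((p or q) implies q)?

w0 does not force not p and ((p or q) implies q) since w0 fails not p.

No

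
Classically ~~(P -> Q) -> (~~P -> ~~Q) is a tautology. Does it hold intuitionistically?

Yes

This is the distribution of double negation over implication, which is intuitionistically derivable.
Assume ~~(P -> Q) and ~~P; suppose ~Q. Then P -> Q would give ~P (by contraposition), contradicting ~~P; so ~(P -> Q), contradicting ~~(P -> Q). Hence ~~Q.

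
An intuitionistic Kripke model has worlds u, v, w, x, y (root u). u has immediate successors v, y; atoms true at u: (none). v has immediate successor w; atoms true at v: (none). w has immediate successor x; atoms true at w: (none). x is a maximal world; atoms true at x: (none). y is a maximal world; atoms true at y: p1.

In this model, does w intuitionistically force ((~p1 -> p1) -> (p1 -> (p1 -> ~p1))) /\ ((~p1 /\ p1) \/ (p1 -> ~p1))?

w ||- ((~p1 -> p1) -> (p1 -> (p1 -> ~p1))) /\ ((~p1 /\ p1) \/ (p1 -> ~p1)) since w forces both conjuncts.

Yes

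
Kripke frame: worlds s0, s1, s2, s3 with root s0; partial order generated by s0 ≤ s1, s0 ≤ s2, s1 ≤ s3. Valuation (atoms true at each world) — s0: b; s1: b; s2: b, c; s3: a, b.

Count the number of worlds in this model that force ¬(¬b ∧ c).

s0: forces it.
s1: forces it.
s2: forces it.
s3: forces it.
Worlds forcing the formula: {s0, s1, s2, s3}.

4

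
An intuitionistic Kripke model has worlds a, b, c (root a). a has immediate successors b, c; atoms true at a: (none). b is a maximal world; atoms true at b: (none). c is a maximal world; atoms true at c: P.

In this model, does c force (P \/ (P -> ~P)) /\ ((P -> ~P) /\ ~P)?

c ||-/- (P \/ (P -> ~P)) /\ ((P -> ~P) /\ ~P) since c fails (P -> ~P) /\ ~P.

No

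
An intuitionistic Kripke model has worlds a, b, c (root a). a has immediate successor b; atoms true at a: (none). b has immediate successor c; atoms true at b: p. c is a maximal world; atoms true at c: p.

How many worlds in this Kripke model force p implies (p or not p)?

a: forces it.
b: forces it.
c: forces it.
Worlds forcing the formula: {a, b, c}.

3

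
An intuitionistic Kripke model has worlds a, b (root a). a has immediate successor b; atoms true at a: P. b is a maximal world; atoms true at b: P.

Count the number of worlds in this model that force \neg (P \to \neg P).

2

a: forces it.
b: forces it.
Worlds forcing the formula: {a, b}.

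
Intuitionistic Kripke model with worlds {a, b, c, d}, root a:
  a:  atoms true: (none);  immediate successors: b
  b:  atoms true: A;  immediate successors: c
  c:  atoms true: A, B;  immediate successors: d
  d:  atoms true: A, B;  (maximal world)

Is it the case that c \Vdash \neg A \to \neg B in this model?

c \Vdash \neg A \to \neg B vacuously: no world accessible from c forces the antecedent \neg A.

Yes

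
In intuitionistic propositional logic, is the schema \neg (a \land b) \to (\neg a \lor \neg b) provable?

No

This is the constructively invalid direction of De Morgan's law for conjunction, which is not intuitionistically valid.
A Kripke countermodel: worlds 0, 1, 2; order generated by 0 \le 1, 0 \le 2; atoms true at each world — 0:{}; 1:{a}; 2:{b}.
0 \nVdash \neg (a \land b) \to (\neg a \lor \neg b): already at 0 itself, 0 \Vdash \neg (a \land b) but 0 \nVdash \neg a \lor \neg b.
0 \nVdash \neg a \lor \neg b: neither disjunct is forced at 0.
0 \nVdash \neg a since 1 is accessible from 0 and 1 \Vdash a.
So the root 0 does not force the formula.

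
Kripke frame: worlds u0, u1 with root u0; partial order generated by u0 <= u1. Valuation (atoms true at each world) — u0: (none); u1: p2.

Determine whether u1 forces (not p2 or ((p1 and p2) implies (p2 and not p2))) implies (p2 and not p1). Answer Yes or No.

u1 forces (not p2 or ((p1 and p2) implies (p2 and not p2))) implies (p2 and not p1): every world accessible from u1 that forces not p2 or ((p1 and p2) implies (p2 and not p2)) (namely u1) also forces p2 and not p1.

Yes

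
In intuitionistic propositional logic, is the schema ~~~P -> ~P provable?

Yes

This is triple-negation reduction, which is intuitionistically derivable.
Assume ~~~P and suppose P. Then ~~P (double-negation introduction), contradicting ~~~P. So ~P.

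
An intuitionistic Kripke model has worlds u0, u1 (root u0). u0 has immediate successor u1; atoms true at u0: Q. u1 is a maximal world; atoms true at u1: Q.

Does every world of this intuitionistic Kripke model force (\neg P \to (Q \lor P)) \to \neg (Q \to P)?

Yes

u0 \Vdash (\neg P \to (Q \lor P)) \to \neg (Q \to P): every world accessible from u0 that forces \neg P \to (Q \lor P) (namely u0, u1) also forces \neg (Q \to P).
Since the root u0 forces (\neg P \to (Q \lor P)) \to \neg (Q \to P) and forcing is persistent (monotone upward), every world forces it.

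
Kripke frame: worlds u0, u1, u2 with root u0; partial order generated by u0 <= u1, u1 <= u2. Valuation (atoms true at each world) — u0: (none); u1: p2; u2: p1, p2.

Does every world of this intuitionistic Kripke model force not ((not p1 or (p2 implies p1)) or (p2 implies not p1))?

Not every world: u0 does not force not ((not p1 or (p2 implies p1)) or (p2 implies not p1)).
u0 does not force not ((not p1 or (p2 implies p1)) or (p2 implies not p1)) since u2 is accessible from u0 and u2 forces (not p1 or (p2 implies p1)) or (p2 implies not p1).
u2 forces (not p1 or (p2 implies p1)) or (p2 implies not p1) via the disjunct not p1 or (p2 implies p1).

No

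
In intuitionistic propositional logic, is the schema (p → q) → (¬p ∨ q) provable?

No

This is the material-implication-as-disjunction principle, which is not intuitionistically valid.
A Kripke countermodel: worlds u, v; order generated by u ≤ v; atoms true at each world — u:{}; v:{p,q}.
u ⊮ (p → q) → (¬p ∨ q): already at u itself, u ⊩ p → q but u ⊮ ¬p ∨ q.
u ⊮ ¬p ∨ q: neither disjunct is forced at u.
u ⊮ ¬p since v is accessible from u and v ⊩ p.
So the root u does not force the formula.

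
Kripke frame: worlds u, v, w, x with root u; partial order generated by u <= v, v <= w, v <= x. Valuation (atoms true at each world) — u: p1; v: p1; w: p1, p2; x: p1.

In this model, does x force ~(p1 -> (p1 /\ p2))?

Yes

x ||- ~(p1 -> (p1 /\ p2)): no world accessible from x forces p1 -> (p1 /\ p2).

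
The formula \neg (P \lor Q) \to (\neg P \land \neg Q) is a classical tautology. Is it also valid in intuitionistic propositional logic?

Yes

This is a constructively valid De Morgan direction (negated disjunction to conjunction of negations), which is intuitionistically derivable.
From \neg (P \lor Q): if P held then P \lor Q would, contradiction — so \neg P; similarly \neg Q.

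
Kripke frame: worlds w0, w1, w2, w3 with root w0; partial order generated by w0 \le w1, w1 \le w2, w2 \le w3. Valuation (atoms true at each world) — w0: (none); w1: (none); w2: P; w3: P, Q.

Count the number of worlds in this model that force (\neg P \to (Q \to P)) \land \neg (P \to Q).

0

w0: does not force it — w0 \nVdash (\neg P \to (Q \to P)) \land \neg (P \to Q) since w0 fails \neg (P \to Q).
w1: does not force it — w1 \nVdash (\neg P \to (Q \to P)) \land \neg (P \to Q) since w1 fails \neg (P \to Q).
w2: does not force it — w2 \nVdash (\neg P \to (Q \to P)) \land \neg (P \to Q) since w2 fails \neg (P \to Q).
w3: does not force it.
Worlds forcing the formula: { }.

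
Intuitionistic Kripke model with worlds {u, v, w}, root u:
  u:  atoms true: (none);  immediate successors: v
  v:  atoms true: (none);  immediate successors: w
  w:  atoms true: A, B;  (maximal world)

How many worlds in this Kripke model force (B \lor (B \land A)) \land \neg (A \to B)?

0

u: does not force it — u \nVdash (B \lor (B \land A)) \land \neg (A \to B) since u fails B \lor (B \land A).
v: does not force it — v \nVdash (B \lor (B \land A)) \land \neg (A \to B) since v fails B \lor (B \land A).
w: does not force it — w \nVdash (B \lor (B \land A)) \land \neg (A \to B) since w fails \neg (A \to B).
Worlds forcing the formula: { }.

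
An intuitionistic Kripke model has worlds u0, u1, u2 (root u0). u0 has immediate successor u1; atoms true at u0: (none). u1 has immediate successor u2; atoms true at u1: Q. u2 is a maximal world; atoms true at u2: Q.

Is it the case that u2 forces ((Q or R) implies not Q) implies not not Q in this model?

Yes

u2 forces ((Q or R) implies not Q) implies not not Q vacuously: no world accessible from u2 forces the antecedent (Q or R) implies not Q.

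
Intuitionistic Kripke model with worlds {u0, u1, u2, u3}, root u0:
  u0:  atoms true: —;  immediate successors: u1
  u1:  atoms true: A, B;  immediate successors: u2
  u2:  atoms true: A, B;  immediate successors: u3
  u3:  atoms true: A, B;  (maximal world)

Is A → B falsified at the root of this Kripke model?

No

u0 ⊩ A → B: every world accessible from u0 that forces A (namely u1, u2, u3) also forces B.
So the root u0 forces A → B; the model is not a countermodel.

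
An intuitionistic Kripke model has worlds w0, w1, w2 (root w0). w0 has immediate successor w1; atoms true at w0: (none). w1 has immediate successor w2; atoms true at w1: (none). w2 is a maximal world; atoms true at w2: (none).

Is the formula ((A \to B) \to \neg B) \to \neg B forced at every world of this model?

Yes

w0 \Vdash ((A \to B) \to \neg B) \to \neg B: every world accessible from w0 that forces (A \to B) \to \neg B (namely w0, w1, w2) also forces \neg B.
Since the root w0 forces ((A \to B) \to \neg B) \to \neg B and forcing is persistent (monotone upward), every world forces it.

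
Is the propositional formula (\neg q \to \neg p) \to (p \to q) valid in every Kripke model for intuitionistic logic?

This is the converse of contraposition, which is not intuitionistically valid.
A Kripke countermodel: worlds w0, w1; order generated by w0 \le w1; atoms true at each world — w0:{p}; w1:{p,q}.
w0 \nVdash (\neg q \to \neg p) \to (p \to q): already at w0 itself, w0 \Vdash \neg q \to \neg p but w0 \nVdash p \to q.
w0 \nVdash p \to q: already at w0 itself, w0 \Vdash p but w0 \nVdash q.
w0 lacks atom q, so w0 \nVdash q.
So the root w0 does not force the formula.

No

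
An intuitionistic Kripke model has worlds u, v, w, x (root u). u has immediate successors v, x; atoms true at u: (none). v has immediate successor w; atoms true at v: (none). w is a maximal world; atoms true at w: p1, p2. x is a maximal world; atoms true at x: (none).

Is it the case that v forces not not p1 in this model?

v forces not not p1: no world accessible from v forces not p1.

Yes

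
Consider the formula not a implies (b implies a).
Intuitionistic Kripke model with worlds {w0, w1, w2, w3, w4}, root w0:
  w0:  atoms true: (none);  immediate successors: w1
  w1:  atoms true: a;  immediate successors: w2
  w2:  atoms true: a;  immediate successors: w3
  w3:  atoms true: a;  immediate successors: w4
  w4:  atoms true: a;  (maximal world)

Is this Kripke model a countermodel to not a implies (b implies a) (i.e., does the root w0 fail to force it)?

w0 forces not a implies (b implies a) vacuously: no world accessible from w0 forces the antecedent not a.
So the root w0 forces not a implies (b implies a); the model is not a countermodel.

No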